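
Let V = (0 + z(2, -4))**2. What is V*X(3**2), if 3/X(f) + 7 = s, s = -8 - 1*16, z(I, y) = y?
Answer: -48/31 ≈ -1.5484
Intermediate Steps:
s = -24 (s = -8 - 16 = -24)
X(f) = -3/31 (X(f) = 3/(-7 - 24) = 3/(-31) = 3*(-1/31) = -3/31)
V = 16 (V = (0 - 4)**2 = (-4)**2 = 16)
V*X(3**2) = 16*(-3/31) = -48/31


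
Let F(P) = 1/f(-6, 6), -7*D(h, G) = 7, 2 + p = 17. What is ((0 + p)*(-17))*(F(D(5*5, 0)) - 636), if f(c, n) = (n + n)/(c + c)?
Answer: 162435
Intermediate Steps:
p = 15 (p = -2 + 17 = 15)
D(h, G) = -1 (D(h, G) = -1/7*7 = -1)
f(c, n) = n/c (f(c, n) = (2*n)/((2*c)) = (2*n)*(1/(2*c)) = n/c)
F(P) = -1 (F(P) = 1/(6/(-6)) = 1/(6*(-1/6)) = 1/(-1) = -1)
((0 + p)*(-17))*(F(D(5*5, 0)) - 636) = ((0 + 15)*(-17))*(-1 - 636) = (15*(-17))*(-637) = -255*(-637) = 162435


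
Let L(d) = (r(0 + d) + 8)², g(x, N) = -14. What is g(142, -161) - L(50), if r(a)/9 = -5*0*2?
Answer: -78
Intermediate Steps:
r(a) = 0 (r(a) = 9*(-5*0*2) = 9*(0*2) = 9*0 = 0)
L(d) = 64 (L(d) = (0 + 8)² = 8² = 64)
g(142, -161) - L(50) = -14 - 1*64 = -14 - 64 = -78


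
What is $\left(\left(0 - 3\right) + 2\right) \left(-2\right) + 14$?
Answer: $16$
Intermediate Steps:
$\left(\left(0 - 3\right) + 2\right) \left(-2\right) + 14 = \left(-3 + 2\right) \left(-2\right) + 14 = \left(-1\right) \left(-2\right) + 14 = 2 + 14 = 16$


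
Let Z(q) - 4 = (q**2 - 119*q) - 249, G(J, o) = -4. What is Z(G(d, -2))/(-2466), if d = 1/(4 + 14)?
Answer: -247/2466 ≈ -0.10016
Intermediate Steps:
d = 1/18 ≈ 0.055556
Z(q) = -245 + q**2 - 119*q (Z(q) = 4 + ((q**2 - 119*q) - 249) = 4 + (-249 + q**2 - 119*q) = -245 + q**2 - 119*q)
Z(G(d, -2))/(-2466) = (-245 + (-4)**2 - 119*(-4))/(-2466) = (-245 + 16 + 476)*(-1/2466) = 247*(-1/2466) = -247/2466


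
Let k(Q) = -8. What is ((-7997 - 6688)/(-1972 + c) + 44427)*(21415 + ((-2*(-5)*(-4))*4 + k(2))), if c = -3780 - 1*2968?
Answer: 1646294580375/1744 ≈ 9.4398e+8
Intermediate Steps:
c = -6748 (c = -3780 - 2968 = -6748)
((-7997 - 6688)/(-1972 + c) + 44427)*(21415 + ((-2*(-5)*(-4))*4 + k(2))) = ((-7997 - 6688)/(-1972 - 6748) + 44427)*(21415 + ((-2*(-5)*(-4))*4 - 8)) = (-14685/(-8720) + 44427)*(21415 + ((10*(-4))*4 - 8)) = (-14685*(-1/8720) + 44427)*(21415 + (-40*4 - 8)) = (2937/1744 + 44427)*(21415 + (-160 - 8)) = 77483625*(21415 - 168)/1744 = (77483625/1744)*21247 = 1646294580375/1744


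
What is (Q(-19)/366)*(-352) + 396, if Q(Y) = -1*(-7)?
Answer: 71236/183 ≈ 389.27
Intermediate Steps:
Q(Y) = 7
(Q(-19)/366)*(-352) + 396 = (7/366)*(-352) + 396 = -1232/183 + 396 = 71236/183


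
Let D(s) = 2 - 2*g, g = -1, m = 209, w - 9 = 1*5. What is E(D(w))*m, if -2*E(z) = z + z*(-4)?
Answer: 1254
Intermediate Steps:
w = 14 (w = 9 + 1*5 = 9 + 5 = 14)
D(s) = 4 (D(s) = 2 - 2*(-1) = 2 + 2 = 4)
E(z) = 3*z/2 (E(z) = -(z + z*(-4))/2 = -(z - 4*z)/2 = -(-3)*z/2 = 3*z/2)
E(D(w))*m = ((3/2)*4)*209 = 6*209 = 1254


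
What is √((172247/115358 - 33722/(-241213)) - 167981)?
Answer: I*√130062709327026971416257098/27825849254 ≈ 409.85*I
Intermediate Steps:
√((172247/115358 - 33722/(-241213)) - 167981) = √((172247*(1/115358) - 33722*(-1/241213)) - 167981) = √((172247/115358 + 33722/241213) - 167981) = √(45438318087/27825849254 - 167981) = √(-4674168545218087/27825849254) = I*√130062709327026971416257098/27825849254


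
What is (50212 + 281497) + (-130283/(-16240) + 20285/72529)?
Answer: 13473109551543/40616240 ≈ 3.3172e+5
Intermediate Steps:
(50212 + 281497) + (-130283/(-16240) + 20285/72529) = 331709 + (-130283*(-1/16240) + 20285*(1/72529)) = 331709 + (130283/16240 + 20285/72529) = 331709 + 337197383/40616240 = 13473109551543/40616240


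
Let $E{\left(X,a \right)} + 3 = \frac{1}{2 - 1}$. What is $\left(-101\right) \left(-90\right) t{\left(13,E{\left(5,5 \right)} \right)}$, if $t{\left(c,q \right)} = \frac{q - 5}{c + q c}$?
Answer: $\frac{63630}{13} \approx 4894.6$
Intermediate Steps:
$E{\left(X,a \right)} = -2$ ($E{\left(X,a \right)} = -3 + \frac{1}{2 - 1} = -3 + 1^{-1} = -3 + 1 = -2$)
$t{\left(c,q \right)} = \frac{-5 + q}{c + c q}$
$\left(-101\right) \left(-90\right) t{\left(13,E{\left(5,5 \right)} \right)} = \left(-101\right) \left(-90\right) \frac{-5 - 2}{13 \left(1 - 2\right)} = 9090 \cdot \frac{1}{13} \frac{1}{-1} \left(-7\right) = 9090 \cdot \frac{1}{13} \left(-1\right) \left(-7\right) = 9090 \cdot \frac{7}{13} = \frac{63630}{13}$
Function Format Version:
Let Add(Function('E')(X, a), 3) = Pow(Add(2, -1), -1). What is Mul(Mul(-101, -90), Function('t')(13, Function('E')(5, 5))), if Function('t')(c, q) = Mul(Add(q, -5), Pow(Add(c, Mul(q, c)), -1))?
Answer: Rational(63630, 13) ≈ 4894.6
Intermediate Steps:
Function('E')(X, a) = -2 (Function('E')(X, a) = Add(-3, Pow(Add(2, -1), -1)) = Add(-3, Pow(1, -1)) = Add(-3, 1) = -2)
Function('t')(c, q) = Mul(Pow(Add(c, Mul(c, q)), -1), Add(-5, q)) (Function('t')(c, q) = Mul(Add(-5, q), Pow(Add(c, Mul(c, q)), -1)) = Mul(Pow(Add(c, Mul(c, q)), -1), Add(-5, q)))
Mul(Mul(-101, -90), Function('t')(13, Function('E')(5, 5))) = Mul(Mul(-101, -90), Mul(Pow(13, -1), Pow(Add(1, -2), -1), Add(-5, -2))) = Mul(9090, Mul(Rational(1, 13), Pow(-1, -1), -7)) = Mul(9090, Mul(Rational(1, 13), -1, -7)) = Mul(9090, Rational(7, 13)) = Rational(63630, 13)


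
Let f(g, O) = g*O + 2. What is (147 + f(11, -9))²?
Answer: 2500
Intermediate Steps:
f(g, O) = 2 + O*g (f(g, O) = O*g + 2 = 2 + O*g)
(147 + f(11, -9))² = (147 + (2 - 9*11))² = (147 + (2 - 99))² = (147 - 97)² = 50² = 2500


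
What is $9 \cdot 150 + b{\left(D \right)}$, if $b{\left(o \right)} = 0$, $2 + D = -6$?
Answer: $1350$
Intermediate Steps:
$D = -8$ ($D = -2 - 6 = -8$)
$9 \cdot 150 + b{\left(D \right)} = 9 \cdot 150 + 0 = 1350 + 0 = 1350$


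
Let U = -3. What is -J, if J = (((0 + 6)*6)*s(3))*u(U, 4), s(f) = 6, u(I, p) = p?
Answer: -864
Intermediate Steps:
J = 864 (J = (((0 + 6)*6)*6)*4 = ((6*6)*6)*4 = (36*6)*4 = 216*4 = 864)
-J = -1*864 = -864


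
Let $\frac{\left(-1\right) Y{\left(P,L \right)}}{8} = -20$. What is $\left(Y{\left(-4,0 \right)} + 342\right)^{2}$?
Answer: $252004$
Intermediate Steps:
$Y{\left(P,L \right)} = 160$ ($Y{\left(P,L \right)} = \left(-8\right) \left(-20\right) = 160$)
$\left(Y{\left(-4,0 \right)} + 342\right)^{2} = \left(160 + 342\right)^{2} = 502^{2} = 252004$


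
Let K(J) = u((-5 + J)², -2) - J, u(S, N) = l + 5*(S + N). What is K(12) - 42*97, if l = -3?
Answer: -3854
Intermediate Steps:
u(S, N) = -3 + 5*N + 5*S (u(S, N) = -3 + 5*(S + N) = -3 + 5*(N + S) = -3 + (5*N + 5*S) = -3 + 5*N + 5*S)
K(J) = -13 - J + 5*(-5 + J)² (K(J) = (-3 + 5*(-2) + 5*(-5 + J)²) - J = (-3 - 10 + 5*(-5 + J)²) - J = (-13 + 5*(-5 + J)²) - J = -13 - J + 5*(-5 + J)²)
K(12) - 42*97 = (-13 - 1*12 + 5*(-5 + 12)²) - 42*97 = (-13 - 12 + 5*7²) - 4074 = (-13 - 12 + 5*49) - 4074 = (-13 - 12 + 245) - 4074 = 220 - 4074 = -3854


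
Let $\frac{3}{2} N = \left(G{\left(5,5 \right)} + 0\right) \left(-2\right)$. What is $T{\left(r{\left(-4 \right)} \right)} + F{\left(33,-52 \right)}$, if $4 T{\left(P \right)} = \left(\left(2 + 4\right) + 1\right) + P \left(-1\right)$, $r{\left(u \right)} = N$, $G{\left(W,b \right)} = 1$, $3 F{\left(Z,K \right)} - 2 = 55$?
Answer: $\frac{253}{12} \approx 21.083$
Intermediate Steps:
$F{\left(Z,K \right)} = 19$ ($F{\left(Z,K \right)} = \frac{2}{3} + \frac{1}{3} \cdot 55 = \frac{2}{3} + \frac{55}{3} = 19$)
$N = - \frac{4}{3}$ ($N = \frac{2 \left(1 + 0\right) \left(-2\right)}{3} = \frac{2 \cdot 1 \left(-2\right)}{3} = \frac{2}{3} \left(-2\right) = - \frac{4}{3} \approx -1.3333$)
$r{\left(u \right)} = - \frac{4}{3}$
$T{\left(P \right)} = \frac{7}{4} - \frac{P}{4}$ ($T{\left(P \right)} = \frac{\left(\left(2 + 4\right) + 1\right) + P \left(-1\right)}{4} = \frac{\left(6 + 1\right) - P}{4} = \frac{7 - P}{4} = \frac{7}{4} - \frac{P}{4}$)
$T{\left(r{\left(-4 \right)} \right)} + F{\left(33,-52 \right)} = \left(\frac{7}{4} - - \frac{1}{3}\right) + 19 = \left(\frac{7}{4} + \frac{1}{3}\right) + 19 = \frac{25}{12} + 19 = \frac{253}{12}$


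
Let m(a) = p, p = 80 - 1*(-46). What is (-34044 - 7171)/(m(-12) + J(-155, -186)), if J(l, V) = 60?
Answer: -41215/186 ≈ -221.59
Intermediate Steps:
p = 126 (p = 80 + 46 = 126)
m(a) = 126
(-34044 - 7171)/(m(-12) + J(-155, -186)) = (-34044 - 7171)/(126 + 60) = -41215/186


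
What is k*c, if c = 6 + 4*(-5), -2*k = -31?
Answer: -217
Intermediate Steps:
k = 31/2 (k = -½*(-31) = 31/2 ≈ 15.500)
c = -14 (c = 6 - 20 = -14)
k*c = (31/2)*(-14) = -217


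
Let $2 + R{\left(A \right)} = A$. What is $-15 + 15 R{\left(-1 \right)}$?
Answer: $-60$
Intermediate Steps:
$R{\left(A \right)} = -2 + A$
$-15 + 15 R{\left(-1 \right)} = -15 + 15 \left(-2 - 1\right) = -15 + 15 \left(-3\right) = -15 - 45 = -60$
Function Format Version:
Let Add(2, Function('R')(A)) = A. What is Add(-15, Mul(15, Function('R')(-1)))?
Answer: -60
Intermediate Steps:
Function('R')(A) = Add(-2, A)
Add(-15, Mul(15, Function('R')(-1))) = Add(-15, Mul(15, Add(-2, -1))) = Add(-15, Mul(15, -3)) = Add(-15, -45) = -60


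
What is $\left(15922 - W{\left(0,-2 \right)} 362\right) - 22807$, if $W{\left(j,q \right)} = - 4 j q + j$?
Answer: $-6885$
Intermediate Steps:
$W{\left(j,q \right)} = j - 4 j q$ ($W{\left(j,q \right)} = - 4 j q + j = j - 4 j q$)
$\left(15922 - W{\left(0,-2 \right)} 362\right) - 22807 = \left(15922 - 0 \left(1 - -8\right) 362\right) - 22807 = \left(15922 - 0 \left(1 + 8\right) 362\right) - 22807 = \left(15922 - 0 \cdot 9 \cdot 362\right) - 22807 = \left(15922 - 0 \cdot 362\right) - 22807 = \left(15922 - 0\right) - 22807 = \left(15922 + 0\right) - 22807 = 15922 - 22807 = -6885$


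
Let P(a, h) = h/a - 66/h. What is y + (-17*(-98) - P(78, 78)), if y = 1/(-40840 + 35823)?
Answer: 108648139/65221 ≈ 1665.8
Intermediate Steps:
P(a, h) = -66/h + h/a
y = -1/5017 (y = 1/(-5017) = -1/5017 ≈ -0.00019932)
y + (-17*(-98) - P(78, 78)) = -1/5017 + (-17*(-98) - (-66/78 + 78/78)) = -1/5017 + (1666 - (-66*1/78 + 78*(1/78))) = -1/5017 + (1666 - (-11/13 + 1)) = -1/5017 + (1666 - 1*2/13) = -1/5017 + (1666 - 2/13) = -1/5017 + 21656/13 = 108648139/65221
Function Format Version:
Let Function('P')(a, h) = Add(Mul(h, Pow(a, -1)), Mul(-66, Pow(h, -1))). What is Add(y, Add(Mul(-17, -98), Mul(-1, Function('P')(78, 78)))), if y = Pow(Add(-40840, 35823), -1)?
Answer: Rational(108648139, 65221) ≈ 1665.8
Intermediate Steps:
Function('P')(a, h) = Add(Mul(-66, Pow(h, -1)), Mul(h, Pow(a, -1)))
y = Rational(-1, 5017) (y = Pow(-5017, -1) = Rational(-1, 5017) ≈ -0.00019932)
Add(y, Add(Mul(-17, -98), Mul(-1, Function('P')(78, 78)))) = Add(Rational(-1, 5017), Add(Mul(-17, -98), Mul(-1, Add(Mul(-66, Pow(78, -1)), Mul(78, Pow(78, -1)))))) = Add(Rational(-1, 5017), Add(1666, Mul(-1, Add(Mul(-66, Rational(1, 78)), Mul(78, Rational(1, 78)))))) = Add(Rational(-1, 5017), Add(1666, Mul(-1, Add(Rational(-11, 13), 1)))) = Add(Rational(-1, 5017), Add(1666, Mul(-1, Rational(2, 13)))) = Add(Rational(-1, 5017), Add(1666, Rational(-2, 13))) = Add(Rational(-1, 5017), Rational(21656, 13)) = Rational(108648139, 65221)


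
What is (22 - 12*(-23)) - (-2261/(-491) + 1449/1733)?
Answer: 248939322/850903 ≈ 292.56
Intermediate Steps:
(22 - 12*(-23)) - (-2261/(-491) + 1449/1733) = (22 + 276) - (-2261*(-1/491) + 1449*(1/1733)) = 298 - (2261/491 + 1449/1733) = 298 - 1*4629772/850903 = 298 - 4629772/850903 = 248939322/850903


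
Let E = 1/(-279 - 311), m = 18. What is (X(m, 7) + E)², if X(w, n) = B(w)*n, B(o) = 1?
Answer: 17048641/348100 ≈ 48.976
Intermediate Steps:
X(w, n) = n (X(w, n) = 1*n = n)
E = -1/590 (E = 1/(-590) = -1/590 ≈ -0.0016949)
(X(m, 7) + E)² = (7 - 1/590)² = (4129/590)² = 17048641/348100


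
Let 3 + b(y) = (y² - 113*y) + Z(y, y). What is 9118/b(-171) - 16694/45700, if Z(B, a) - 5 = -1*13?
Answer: -196925591/1109436050 ≈ -0.17750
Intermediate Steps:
Z(B, a) = -8 (Z(B, a) = 5 - 1*13 = 5 - 13 = -8)
b(y) = -11 + y² - 113*y (b(y) = -3 + ((y² - 113*y) - 8) = -3 + (-8 + y² - 113*y) = -11 + y² - 113*y)
9118/b(-171) - 16694/45700 = 9118/(-11 + (-171)² - 113*(-171)) - 16694/45700 = 9118/(-11 + 29241 + 19323) - 16694*1/45700 = 9118/48553 - 8347/22850 = -196925591/1109436050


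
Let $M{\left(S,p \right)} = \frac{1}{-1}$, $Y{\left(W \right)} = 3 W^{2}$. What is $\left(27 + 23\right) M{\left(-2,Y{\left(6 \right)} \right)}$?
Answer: $-50$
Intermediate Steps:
$M{\left(S,p \right)} = -1$
$\left(27 + 23\right) M{\left(-2,Y{\left(6 \right)} \right)} = \left(27 + 23\right) \left(-1\right) = 50 \left(-1\right) = -50$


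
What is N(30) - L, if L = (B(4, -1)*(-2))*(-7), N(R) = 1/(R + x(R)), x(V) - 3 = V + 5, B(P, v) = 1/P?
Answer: -237/68 ≈ -3.4853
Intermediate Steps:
x(V) = 8 + V (x(V) = 3 + (V + 5) = 3 + (5 + V) = 8 + V)
N(R) = 1/(8 + 2*R) (N(R) = 1/(R + (8 + R)) = 1/(8 + 2*R))
L = 7/2 (L = (-2/4)*(-7) = ((¼)*(-2))*(-7) = -½*(-7) = 7/2 ≈ 3.5000)
N(30) - L = 1/(2*(4 + 30)) - 1*7/2 = (½)/34 - 7/2 = (½)*(1/34) - 7/2 = 1/68 - 7/2 = -237/68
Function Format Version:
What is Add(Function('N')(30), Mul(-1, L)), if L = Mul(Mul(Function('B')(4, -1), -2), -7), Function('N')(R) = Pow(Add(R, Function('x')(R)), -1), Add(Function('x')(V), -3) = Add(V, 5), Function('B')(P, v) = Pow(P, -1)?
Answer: Rational(-237, 68) ≈ -3.4853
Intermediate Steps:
Function('x')(V) = Add(8, V) (Function('x')(V) = Add(3, Add(V, 5)) = Add(3, Add(5, V)) = Add(8, V))
Function('N')(R) = Pow(Add(8, Mul(2, R)), -1) (Function('N')(R) = Pow(Add(R, Add(8, R)), -1) = Pow(Add(8, Mul(2, R)), -1))
L = Rational(7, 2) (L = Mul(Mul(Pow(4, -1), -2), -7) = Mul(Mul(Rational(1, 4), -2), -7) = Mul(Rational(-1, 2), -7) = Rational(7, 2) ≈ 3.5000)
Add(Function('N')(30), Mul(-1, L)) = Add(Mul(Rational(1, 2), Pow(Add(4, 30), -1)), Mul(-1, Rational(7, 2))) = Add(Mul(Rational(1, 2), Pow(34, -1)), Rational(-7, 2)) = Add(Mul(Rational(1, 2), Rational(1, 34)), Rational(-7, 2)) = Add(Rational(1, 68), Rational(-7, 2)) = Rational(-237, 68)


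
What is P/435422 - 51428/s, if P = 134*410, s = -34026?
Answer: 6065567764/3703917243 ≈ 1.6376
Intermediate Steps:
P = 54940
P/435422 - 51428/s = 54940/435422 - 51428/(-34026) = 54940*(1/435422) - 51428*(-1/34026) = 27470/217711 + 25714/17013 = 6065567764/3703917243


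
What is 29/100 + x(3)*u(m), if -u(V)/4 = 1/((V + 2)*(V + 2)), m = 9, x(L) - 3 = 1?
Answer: 1909/12100 ≈ 0.15777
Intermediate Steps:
x(L) = 4 (x(L) = 3 + 1 = 4)
u(V) = -4/(2 + V)² (u(V) = -4/(V + 2)² = -4/(2 + V)²)
29/100 + x(3)*u(m) = 29/100 + 4*(-4/(2 + 9)²) = 29*(1/100) + 4*(-4/11²) = 29/100 + 4*(-4*1/121) = 29/100 + 4*(-4/121) = 29/100 - 16/121 = 1909/12100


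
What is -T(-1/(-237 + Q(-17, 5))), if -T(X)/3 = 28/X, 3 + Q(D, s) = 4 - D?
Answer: 18396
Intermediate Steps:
Q(D, s) = 1 - D (Q(D, s) = -3 + (4 - D) = 1 - D)
T(X) = -84/X
-T(-1/(-237 + Q(-17, 5))) = -(-84)/((-1/(-237 + (1 - 1*(-17))))) = -(-84)/((-1/(-237 + (1 + 17)))) = -(-84)/((-1/(-237 + 18))) = -(-84)/((-1/(-219))) = -(-84)/((-1*(-1/219))) = -(-84)/1/219 = -(-84)*219 = -1*(-18396) = 18396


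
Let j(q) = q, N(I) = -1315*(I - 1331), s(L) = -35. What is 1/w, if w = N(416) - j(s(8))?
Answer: 1/1203260 ≈ 8.3108e-7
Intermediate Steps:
N(I) = 1750265 - 1315*I (N(I) = -1315*(-1331 + I) = 1750265 - 1315*I)
w = 1203260 (w = (1750265 - 1315*416) - 1*(-35) = (1750265 - 547040) + 35 = 1203225 + 35 = 1203260)
1/w = 1/1203260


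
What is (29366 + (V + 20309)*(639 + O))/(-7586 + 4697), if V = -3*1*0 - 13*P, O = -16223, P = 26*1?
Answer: 311198698/2889 ≈ 1.0772e+5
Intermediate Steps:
P = 26
V = -338 (V = -3*1*0 - 13*26 = -3*0 - 338 = 0 - 338 = -338)
(29366 + (V + 20309)*(639 + O))/(-7586 + 4697) = (29366 + (-338 + 20309)*(639 - 16223))/(-7586 + 4697) = (29366 + 19971*(-15584))/(-2889) = (29366 - 311228064)*(-1/2889) = -311198698*(-1/2889) = 311198698/2889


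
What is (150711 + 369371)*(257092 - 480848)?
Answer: -116371467992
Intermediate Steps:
(150711 + 369371)*(257092 - 480848) = 520082*(-223756) = -116371467992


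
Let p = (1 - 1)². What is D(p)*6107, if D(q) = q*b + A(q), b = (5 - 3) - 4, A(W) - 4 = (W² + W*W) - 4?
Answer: 0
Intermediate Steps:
A(W) = 2*W² (A(W) = 4 + ((W² + W*W) - 4) = 4 + ((W² + W²) - 4) = 4 + (2*W² - 4) = 4 + (-4 + 2*W²) = 2*W²)
p = 0 (p = 0² = 0)
b = -2 (b = 2 - 4 = -2)
D(q) = -2*q + 2*q² (D(q) = q*(-2) + 2*q² = -2*q + 2*q²)
D(p)*6107 = (2*0*(-1 + 0))*6107 = (2*0*(-1))*6107 = 0*6107 = 0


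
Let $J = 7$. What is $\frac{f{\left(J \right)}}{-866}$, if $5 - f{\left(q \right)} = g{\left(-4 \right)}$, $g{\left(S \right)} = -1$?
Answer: $- \frac{3}{433} \approx -0.0069284$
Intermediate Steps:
$f{\left(q \right)} = 6$ ($f{\left(q \right)} = 5 - -1 = 5 + 1 = 6$)
$\frac{f{\left(J \right)}}{-866} = \frac{6}{-866} = 6 \left(- \frac{1}{866}\right) = - \frac{3}{433}$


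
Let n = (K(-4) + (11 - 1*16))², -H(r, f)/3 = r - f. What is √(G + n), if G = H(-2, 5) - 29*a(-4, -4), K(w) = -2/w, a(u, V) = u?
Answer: √629/2 ≈ 12.540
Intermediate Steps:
H(r, f) = -3*r + 3*f (H(r, f) = -3*(r - f) = -3*r + 3*f)
n = 81/4 (n = (-2/(-4) + (11 - 1*16))² = (-2*(-¼) + (11 - 16))² = (½ - 5)² = (-9/2)² = 81/4 ≈ 20.250)
G = 137 (G = (-3*(-2) + 3*5) - 29*(-4) = (6 + 15) + 116 = 21 + 116 = 137)
√(G + n) = √(137 + 81/4) = √(629/4) = √629/2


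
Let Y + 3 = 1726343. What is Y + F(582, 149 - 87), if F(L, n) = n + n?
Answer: 1726464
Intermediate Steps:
Y = 1726340 (Y = -3 + 1726343 = 1726340)
F(L, n) = 2*n
Y + F(582, 149 - 87) = 1726340 + 2*(149 - 87) = 1726340 + 2*62 = 1726340 + 124 = 1726464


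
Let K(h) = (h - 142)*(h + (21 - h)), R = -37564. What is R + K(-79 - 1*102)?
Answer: -44347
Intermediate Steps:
K(h) = -2982 + 21*h (K(h) = (-142 + h)*21 = -2982 + 21*h)
R + K(-79 - 1*102) = -37564 + (-2982 + 21*(-79 - 1*102)) = -37564 + (-2982 + 21*(-79 - 102)) = -37564 + (-2982 + 21*(-181)) = -37564 + (-2982 - 3801) = -37564 - 6783 = -44347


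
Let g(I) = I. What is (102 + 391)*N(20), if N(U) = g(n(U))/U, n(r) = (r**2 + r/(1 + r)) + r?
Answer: 217906/21 ≈ 10376.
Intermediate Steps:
n(r) = r + r**2 + r/(1 + r) (n(r) = (r**2 + r/(1 + r)) + r = r + r**2 + r/(1 + r))
N(U) = (2 + U**2 + 2*U)/(1 + U) (N(U) = (U*(2 + U**2 + 2*U)/(1 + U))/U = (2 + U**2 + 2*U)/(1 + U))
(102 + 391)*N(20) = (102 + 391)*((2 + 20**2 + 2*20)/(1 + 20)) = 493*((2 + 400 + 40)/21) = 493*((1/21)*442) = 493*(442/21) = 217906/21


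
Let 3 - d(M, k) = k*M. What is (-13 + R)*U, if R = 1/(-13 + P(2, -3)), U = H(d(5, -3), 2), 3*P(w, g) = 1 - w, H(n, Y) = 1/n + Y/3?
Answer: -6799/720 ≈ -9.4431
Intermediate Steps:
d(M, k) = 3 - M*k (d(M, k) = 3 - k*M = 3 - M*k)
H(n, Y) = 1/n + Y/3 (H(n, Y) = 1/n + Y*(1/3) = 1/n + Y/3)
P(w, g) = 1/3 - w/3 (P(w, g) = (1 - w)/3 = 1/3 - w/3)
U = 13/18 (U = 1/(3 - 1*5*(-3)) + (1/3)*2 = 1/(3 + 15) + 2/3 = 1/18 + 2/3 = 13/18 ≈ 0.72222)
R = -3/40 (R = 1/(-13 + (1/3 - 1/3*2)) = 1/(-13 + (1/3 - 2/3)) = 1/(-13 - 1/3) = 1/(-40/3) = -3/40 ≈ -0.075000)
(-13 + R)*U = (-13 - 3/40)*(13/18) = -523/40*13/18 = -6799/720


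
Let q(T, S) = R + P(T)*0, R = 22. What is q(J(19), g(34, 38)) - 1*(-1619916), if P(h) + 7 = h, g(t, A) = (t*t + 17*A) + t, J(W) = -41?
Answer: 1619938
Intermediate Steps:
g(t, A) = t + t² + 17*A (g(t, A) = (t² + 17*A) + t = t + t² + 17*A)
P(h) = -7 + h
q(T, S) = 22 (q(T, S) = 22 + (-7 + T)*0 = 22 + 0 = 22)
q(J(19), g(34, 38)) - 1*(-1619916) = 22 - 1*(-1619916) = 22 + 1619916 = 1619938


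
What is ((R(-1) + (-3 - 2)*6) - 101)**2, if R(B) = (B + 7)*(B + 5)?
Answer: 11449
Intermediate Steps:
R(B) = (5 + B)*(7 + B) (R(B) = (7 + B)*(5 + B) = (5 + B)*(7 + B))
((R(-1) + (-3 - 2)*6) - 101)**2 = (((35 + (-1)**2 + 12*(-1)) + (-3 - 2)*6) - 101)**2 = (((35 + 1 - 12) - 5*6) - 101)**2 = ((24 - 30) - 101)**2 = (-6 - 101)**2 = (-107)**2 = 11449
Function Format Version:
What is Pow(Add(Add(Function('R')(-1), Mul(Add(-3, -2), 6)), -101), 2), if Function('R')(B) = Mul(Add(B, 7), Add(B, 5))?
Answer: 11449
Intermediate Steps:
Function('R')(B) = Mul(Add(5, B), Add(7, B)) (Function('R')(B) = Mul(Add(7, B), Add(5, B)) = Mul(Add(5, B), Add(7, B)))
Pow(Add(Add(Function('R')(-1), Mul(Add(-3, -2), 6)), -101), 2) = Pow(Add(Add(Add(35, Pow(-1, 2), Mul(12, -1)), Mul(Add(-3, -2), 6)), -101), 2) = Pow(Add(Add(Add(35, 1, -12), Mul(-5, 6)), -101), 2) = Pow(Add(Add(24, -30), -101), 2) = Pow(Add(-6, -101), 2) = Pow(-107, 2) = 11449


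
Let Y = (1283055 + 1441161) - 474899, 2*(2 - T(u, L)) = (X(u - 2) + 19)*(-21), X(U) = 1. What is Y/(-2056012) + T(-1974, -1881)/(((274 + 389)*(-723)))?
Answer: -154091961311/140792470884 ≈ -1.0945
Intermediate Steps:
T(u, L) = 212 (T(u, L) = 2 - (1 + 19)*(-21)/2 = 2 - 10*(-21) = 2 - 1/2*(-420) = 2 + 210 = 212)
Y = 2249317 (Y = 2724216 - 474899 = 2249317)
Y/(-2056012) + T(-1974, -1881)/(((274 + 389)*(-723))) = 2249317/(-2056012) + 212/(((274 + 389)*(-723))) = 2249317*(-1/2056012) + 212/((663*(-723))) = -321331/293716 + 212/(-479349) = -321331/293716 + 212*(-1/479349) = -321331/293716 - 212/479349 = -154091961311/140792470884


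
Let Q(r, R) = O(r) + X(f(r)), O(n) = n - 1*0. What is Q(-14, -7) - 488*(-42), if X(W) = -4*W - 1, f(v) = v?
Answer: 20537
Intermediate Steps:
O(n) = n (O(n) = n + 0 = n)
X(W) = -1 - 4*W
Q(r, R) = -1 - 3*r (Q(r, R) = r + (-1 - 4*r) = -1 - 3*r)
Q(-14, -7) - 488*(-42) = (-1 - 3*(-14)) - 488*(-42) = (-1 + 42) + 20496 = 41 + 20496 = 20537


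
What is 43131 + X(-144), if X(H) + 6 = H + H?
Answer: 42837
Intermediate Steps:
X(H) = -6 + 2*H (X(H) = -6 + (H + H) = -6 + 2*H)
43131 + X(-144) = 43131 + (-6 + 2*(-144)) = 43131 + (-6 - 288) = 43131 - 294 = 42837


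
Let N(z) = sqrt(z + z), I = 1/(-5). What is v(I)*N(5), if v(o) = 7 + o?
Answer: 34*sqrt(10)/5 ≈ 21.503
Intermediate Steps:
I = -1/5 ≈ -0.20000
N(z) = sqrt(2)*sqrt(z) (N(z) = sqrt(2*z) = sqrt(2)*sqrt(z))
v(I)*N(5) = (7 - 1/5)*(sqrt(2)*sqrt(5)) = 34*sqrt(10)/5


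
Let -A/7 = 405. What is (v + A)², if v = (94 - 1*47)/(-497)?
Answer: 1985399357764/247009 ≈ 8.0378e+6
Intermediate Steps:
A = -2835 (A = -7*405 = -2835)
v = -47/497 (v = (94 - 47)*(-1/497) = 47*(-1/497) = -47/497 ≈ -0.094567)
(v + A)² = (-47/497 - 2835)² = (-1409042/497)² = 1985399357764/247009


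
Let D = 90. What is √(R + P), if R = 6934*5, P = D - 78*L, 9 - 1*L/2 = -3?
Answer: 2*√8222 ≈ 181.35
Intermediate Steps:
L = 24 (L = 18 - 2*(-3) = 18 + 6 = 24)
P = -1782 (P = 90 - 78*24 = 90 - 1872 = -1782)
R = 34670
√(R + P) = √(34670 - 1782) = √32888 = 2*√8222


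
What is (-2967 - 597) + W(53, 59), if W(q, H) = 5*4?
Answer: -3544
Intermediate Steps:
W(q, H) = 20
(-2967 - 597) + W(53, 59) = (-2967 - 597) + 20 = -3564 + 20 = -3544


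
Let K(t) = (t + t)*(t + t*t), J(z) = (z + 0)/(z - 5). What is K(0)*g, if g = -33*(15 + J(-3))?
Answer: 0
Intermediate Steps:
J(z) = z/(-5 + z)
K(t) = 2*t*(t + t²) (K(t) = (2*t)*(t + t²) = 2*t*(t + t²))
g = -4059/8 (g = -33*(15 - 3/(-5 - 3)) = -33*(15 - 3/(-8)) = -33*(15 - 3*(-⅛)) = -33*(15 + 3/8) = -33*123/8 = -4059/8 ≈ -507.38)
K(0)*g = (2*0²*(1 + 0))*(-4059/8) = (2*0*1)*(-4059/8) = 0*(-4059/8) = 0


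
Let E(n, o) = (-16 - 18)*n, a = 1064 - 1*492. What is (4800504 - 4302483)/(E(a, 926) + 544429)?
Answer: 498021/524981 ≈ 0.94865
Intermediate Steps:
a = 572 (a = 1064 - 492 = 572)
E(n, o) = -34*n
(4800504 - 4302483)/(E(a, 926) + 544429) = (4800504 - 4302483)/(-34*572 + 544429) = 498021/(-19448 + 544429) = 498021/524981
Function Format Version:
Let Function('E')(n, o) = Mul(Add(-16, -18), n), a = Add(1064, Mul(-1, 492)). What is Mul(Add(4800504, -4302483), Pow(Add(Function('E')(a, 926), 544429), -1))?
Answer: Rational(498021, 524981) ≈ 0.94865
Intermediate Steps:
a = 572 (a = Add(1064, -492) = 572)
Function('E')(n, o) = Mul(-34, n)
Mul(Add(4800504, -4302483), Pow(Add(Function('E')(a, 926), 544429), -1)) = Mul(Add(4800504, -4302483), Pow(Add(Mul(-34, 572), 544429), -1)) = Mul(498021, Pow(Add(-19448, 544429), -1)) = Mul(498021, Pow(524981, -1)) = Mul(498021, Rational(1, 524981)) = Rational(498021, 524981)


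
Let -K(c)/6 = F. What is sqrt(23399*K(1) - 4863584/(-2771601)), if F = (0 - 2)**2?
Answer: 2*I*sqrt(1078471342678231698)/2771601 ≈ 749.38*I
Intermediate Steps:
F = 4 (F = (-2)**2 = 4)
K(c) = -24 (K(c) = -6*4 = -24)
sqrt(23399*K(1) - 4863584/(-2771601)) = sqrt(23399*(-24) - 4863584/(-2771601)) = sqrt(-561576 - 4863584*(-1/2771601)) = sqrt(-561576 + 4863584/2771601) = sqrt(-1556459739592/2771601) = 2*I*sqrt(1078471342678231698)/2771601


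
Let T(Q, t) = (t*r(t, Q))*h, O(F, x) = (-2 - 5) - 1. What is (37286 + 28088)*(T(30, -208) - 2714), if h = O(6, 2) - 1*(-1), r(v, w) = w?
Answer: 2678111284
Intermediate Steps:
O(F, x) = -8 (O(F, x) = -7 - 1 = -8)
h = -7 (h = -8 - 1*(-1) = -8 + 1 = -7)
T(Q, t) = -7*Q*t (T(Q, t) = (t*Q)*(-7) = (Q*t)*(-7) = -7*Q*t)
(37286 + 28088)*(T(30, -208) - 2714) = (37286 + 28088)*(-7*30*(-208) - 2714) = 65374*(43680 - 2714) = 65374*40966 = 2678111284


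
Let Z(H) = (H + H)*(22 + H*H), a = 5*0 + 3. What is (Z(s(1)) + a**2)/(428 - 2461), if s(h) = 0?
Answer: -9/2033 ≈ -0.0044270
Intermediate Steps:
a = 3 (a = 0 + 3 = 3)
Z(H) = 2*H*(22 + H**2) (Z(H) = (2*H)*(22 + H**2) = 2*H*(22 + H**2))
(Z(s(1)) + a**2)/(428 - 2461) = (2*0*(22 + 0**2) + 3**2)/(428 - 2461) = (2*0*(22 + 0) + 9)/(-2033) = (2*0*22 + 9)*(-1/2033) = (0 + 9)*(-1/2033) = 9*(-1/2033) = -9/2033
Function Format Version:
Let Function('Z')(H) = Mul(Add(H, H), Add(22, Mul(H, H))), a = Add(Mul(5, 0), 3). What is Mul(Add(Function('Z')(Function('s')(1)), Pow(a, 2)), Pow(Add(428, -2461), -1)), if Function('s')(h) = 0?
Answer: Rational(-9, 2033) ≈ -0.0044270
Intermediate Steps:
a = 3 (a = Add(0, 3) = 3)
Function('Z')(H) = Mul(2, H, Add(22, Pow(H, 2))) (Function('Z')(H) = Mul(Mul(2, H), Add(22, Pow(H, 2))) = Mul(2, H, Add(22, Pow(H, 2))))
Mul(Add(Function('Z')(Function('s')(1)), Pow(a, 2)), Pow(Add(428, -2461), -1)) = Mul(Add(Mul(2, 0, Add(22, Pow(0, 2))), Pow(3, 2)), Pow(Add(428, -2461), -1)) = Mul(Add(Mul(2, 0, Add(22, 0)), 9), Pow(-2033, -1)) = Mul(Add(Mul(2, 0, 22), 9), Rational(-1, 2033)) = Mul(Add(0, 9), Rational(-1, 2033)) = Mul(9, Rational(-1, 2033)) = Rational(-9, 2033)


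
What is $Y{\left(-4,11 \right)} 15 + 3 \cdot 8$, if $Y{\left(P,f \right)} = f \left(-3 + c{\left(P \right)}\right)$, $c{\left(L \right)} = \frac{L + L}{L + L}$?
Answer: $-306$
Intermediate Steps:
$c{\left(L \right)} = 1$ ($c{\left(L \right)} = \frac{2 L}{2 L} = 2 L \frac{1}{2 L} = 1$)
$Y{\left(P,f \right)} = - 2 f$ ($Y{\left(P,f \right)} = f \left(-3 + 1\right) = f \left(-2\right) = - 2 f$)
$Y{\left(-4,11 \right)} 15 + 3 \cdot 8 = \left(-2\right) 11 \cdot 15 + 3 \cdot 8 = \left(-22\right) 15 + 24 = -330 + 24 = -306$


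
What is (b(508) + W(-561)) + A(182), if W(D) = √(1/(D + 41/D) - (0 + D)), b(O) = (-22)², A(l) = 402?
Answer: 886 + √55580963855802/314762 ≈ 909.69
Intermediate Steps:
b(O) = 484
W(D) = √(1/(D + 41/D) - D)
(b(508) + W(-561)) + A(182) = (484 + √(-1*(-561)*(40 + (-561)²)/(41 + (-561)²))) + 402 = (484 + √(-1*(-561)*(40 + 314721)/(41 + 314721))) + 402 = (484 + √(-1*(-561)*314761/314762)) + 402 = (484 + √(-1*(-561)*1/314762*314761)) + 402 = (484 + √(176580921/314762)) + 402 = (484 + √55580963855802/314762) + 402 = 886 + √55580963855802/314762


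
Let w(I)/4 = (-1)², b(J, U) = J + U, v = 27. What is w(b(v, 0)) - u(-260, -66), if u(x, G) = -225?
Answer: 229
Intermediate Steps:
w(I) = 4 (w(I) = 4*(-1)² = 4*1 = 4)
w(b(v, 0)) - u(-260, -66) = 4 - 1*(-225) = 4 + 225 = 229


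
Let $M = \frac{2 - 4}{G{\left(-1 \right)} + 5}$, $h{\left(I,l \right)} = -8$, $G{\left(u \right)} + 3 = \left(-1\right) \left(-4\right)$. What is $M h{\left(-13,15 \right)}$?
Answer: $\frac{8}{3} \approx 2.6667$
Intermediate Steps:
$G{\left(u \right)} = 1$ ($G{\left(u \right)} = -3 - -4 = -3 + 4 = 1$)
$M = - \frac{1}{3}$ ($M = \frac{2 - 4}{1 + 5} = - \frac{2}{6} = \left(-2\right) \frac{1}{6} = - \frac{1}{3} \approx -0.33333$)
$M h{\left(-13,15 \right)} = \left(- \frac{1}{3}\right) \left(-8\right) = \frac{8}{3}$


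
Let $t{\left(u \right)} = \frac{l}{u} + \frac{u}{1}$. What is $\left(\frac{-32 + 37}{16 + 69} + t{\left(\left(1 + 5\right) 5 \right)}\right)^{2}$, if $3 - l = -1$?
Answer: $\frac{59274601}{65025} \approx 911.57$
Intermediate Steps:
$l = 4$ ($l = 3 - -1 = 3 + 1 = 4$)
$t{\left(u \right)} = u + \frac{4}{u}$ ($t{\left(u \right)} = \frac{4}{u} + \frac{u}{1} = \frac{4}{u} + u 1 = \frac{4}{u} + u = u + \frac{4}{u}$)
$\left(\frac{-32 + 37}{16 + 69} + t{\left(\left(1 + 5\right) 5 \right)}\right)^{2} = \left(\frac{-32 + 37}{16 + 69} + \left(\left(1 + 5\right) 5 + \frac{4}{\left(1 + 5\right) 5}\right)\right)^{2} = \left(\frac{5}{85} + \left(6 \cdot 5 + \frac{4}{6 \cdot 5}\right)\right)^{2} = \left(5 \cdot \frac{1}{85} + \left(30 + \frac{4}{30}\right)\right)^{2} = \left(\frac{1}{17} + \left(30 + 4 \cdot \frac{1}{30}\right)\right)^{2} = \left(\frac{1}{17} + \left(30 + \frac{2}{15}\right)\right)^{2} = \left(\frac{1}{17} + \frac{452}{15}\right)^{2} = \left(\frac{7699}{255}\right)^{2} = \frac{59274601}{65025}$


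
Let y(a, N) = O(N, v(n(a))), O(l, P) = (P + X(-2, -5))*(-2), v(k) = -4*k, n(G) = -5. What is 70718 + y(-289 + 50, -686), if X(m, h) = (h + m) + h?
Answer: 70702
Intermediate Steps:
X(m, h) = m + 2*h
O(l, P) = 24 - 2*P (O(l, P) = (P + (-2 + 2*(-5)))*(-2) = (P + (-2 - 10))*(-2) = (P - 12)*(-2) = (-12 + P)*(-2) = 24 - 2*P)
y(a, N) = -16 (y(a, N) = 24 - (-8)*(-5) = 24 - 2*20 = 24 - 40 = -16)
70718 + y(-289 + 50, -686) = 70718 - 16 = 70702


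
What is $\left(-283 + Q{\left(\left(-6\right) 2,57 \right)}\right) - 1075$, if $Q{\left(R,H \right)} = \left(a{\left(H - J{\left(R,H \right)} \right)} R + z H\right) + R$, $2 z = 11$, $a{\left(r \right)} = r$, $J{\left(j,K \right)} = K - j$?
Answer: $- \frac{1825}{2} \approx -912.5$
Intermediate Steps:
$z = \frac{11}{2}$ ($z = \frac{1}{2} \cdot 11 = \frac{11}{2} \approx 5.5$)
$Q{\left(R,H \right)} = R + R^{2} + \frac{11 H}{2}$ ($Q{\left(R,H \right)} = \left(\left(H - \left(H - R\right)\right) R + \frac{11 H}{2}\right) + R = \left(R R + \frac{11 H}{2}\right) + R = \left(R^{2} + \frac{11 H}{2}\right) + R = R + R^{2} + \frac{11 H}{2}$)
$\left(-283 + Q{\left(\left(-6\right) 2,57 \right)}\right) - 1075 = \left(-283 + \left(\left(-6\right) 2 + \left(\left(-6\right) 2\right)^{2} + \frac{11}{2} \cdot 57\right)\right) - 1075 = \left(-283 + \left(-12 + \left(-12\right)^{2} + \frac{627}{2}\right)\right) - 1075 = \left(-283 + \left(-12 + 144 + \frac{627}{2}\right)\right) - 1075 = \left(-283 + \frac{891}{2}\right) - 1075 = \frac{325}{2} - 1075 = - \frac{1825}{2}$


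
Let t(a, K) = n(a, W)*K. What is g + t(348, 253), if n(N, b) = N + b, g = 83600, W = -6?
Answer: 170126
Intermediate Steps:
t(a, K) = K*(-6 + a) (t(a, K) = (a - 6)*K = (-6 + a)*K = K*(-6 + a))
g + t(348, 253) = 83600 + 253*(-6 + 348) = 83600 + 253*342 = 83600 + 86526 = 170126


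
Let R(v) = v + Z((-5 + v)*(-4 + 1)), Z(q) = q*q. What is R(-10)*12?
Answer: 24180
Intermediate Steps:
Z(q) = q**2
R(v) = v + (15 - 3*v)**2 (R(v) = v + ((-5 + v)*(-4 + 1))**2 = v + ((-5 + v)*(-3))**2 = v + (15 - 3*v)**2)
R(-10)*12 = (-10 + 9*(-5 - 10)**2)*12 = (-10 + 9*(-15)**2)*12 = (-10 + 9*225)*12 = (-10 + 2025)*12 = 2015*12 = 24180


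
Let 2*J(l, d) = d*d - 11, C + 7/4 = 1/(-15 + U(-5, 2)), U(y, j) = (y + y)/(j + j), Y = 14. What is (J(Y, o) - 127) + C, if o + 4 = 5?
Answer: -18733/140 ≈ -133.81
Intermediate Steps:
o = 1 (o = -4 + 5 = 1)
U(y, j) = y/j (U(y, j) = (2*y)/((2*j)) = (2*y)*(1/(2*j)) = y/j)
C = -253/140 (C = -7/4 + 1/(-15 - 5/2) = -7/4 + 1/(-35/2) = -7/4 - 2/35 = -253/140 ≈ -1.8071)
J(l, d) = -11/2 + d²/2 (J(l, d) = (d*d - 11)/2 = (d² - 11)/2 = (-11 + d²)/2 = -11/2 + d²/2)
(J(Y, o) - 127) + C = ((-11/2 + (½)*1²) - 127) - 253/140 = ((-11/2 + (½)*1) - 127) - 253/140 = ((-11/2 + ½) - 127) - 253/140 = (-5 - 127) - 253/140 = -132 - 253/140 = -18733/140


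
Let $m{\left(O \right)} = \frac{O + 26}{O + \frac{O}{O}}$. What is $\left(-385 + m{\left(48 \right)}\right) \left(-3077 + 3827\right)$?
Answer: $- \frac{14093250}{49} \approx -2.8762 \cdot 10^{5}$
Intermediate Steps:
$m{\left(O \right)} = \frac{26 + O}{1 + O}$ ($m{\left(O \right)} = \frac{26 + O}{O + 1} = \frac{26 + O}{1 + O}$)
$\left(-385 + m{\left(48 \right)}\right) \left(-3077 + 3827\right) = \left(-385 + \frac{26 + 48}{1 + 48}\right) \left(-3077 + 3827\right) = \left(-385 + \frac{1}{49} \cdot 74\right) 750 = \left(-385 + \frac{74}{49}\right) 750 = \left(- \frac{18791}{49}\right) 750 = - \frac{14093250}{49}$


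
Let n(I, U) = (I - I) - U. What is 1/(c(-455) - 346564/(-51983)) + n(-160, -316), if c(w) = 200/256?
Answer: 3916784324/12389623 ≈ 316.13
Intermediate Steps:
c(w) = 25/32 (c(w) = 200*(1/256) = 25/32)
n(I, U) = -U (n(I, U) = 0 - U = -U)
1/(c(-455) - 346564/(-51983)) + n(-160, -316) = 1/(25/32 - 346564/(-51983)) - 1*(-316) = 1/(25/32 - 346564*(-1/51983)) + 316 = 1/(25/32 + 346564/51983) + 316 = 1/(12389623/1663456) + 316 = 1663456/12389623 + 316 = 3916784324/12389623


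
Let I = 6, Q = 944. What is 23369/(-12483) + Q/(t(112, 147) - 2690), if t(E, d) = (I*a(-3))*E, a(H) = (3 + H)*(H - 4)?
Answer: -37323281/16789635 ≈ -2.2230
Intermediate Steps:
a(H) = (-4 + H)*(3 + H) (a(H) = (3 + H)*(-4 + H) = (-4 + H)*(3 + H))
t(E, d) = 0 (t(E, d) = (6*(-12 + (-3)² - 1*(-3)))*E = (6*(-12 + 9 + 3))*E = (6*0)*E = 0*E = 0)
23369/(-12483) + Q/(t(112, 147) - 2690) = 23369/(-12483) + 944/(0 - 2690) = 23369*(-1/12483) + 944/(-2690) = -23369/12483 + 944*(-1/2690) = -23369/12483 - 472/1345 = -37323281/16789635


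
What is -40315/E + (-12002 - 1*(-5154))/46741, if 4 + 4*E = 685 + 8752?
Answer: -7602050844/440907853 ≈ -17.242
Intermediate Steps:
E = 9433/4 (E = -1 + (685 + 8752)/4 = -1 + (¼)*9437 = -1 + 9437/4 = 9433/4 ≈ 2358.3)
-40315/E + (-12002 - 1*(-5154))/46741 = -40315/9433/4 + (-12002 - 1*(-5154))/46741 = -40315*4/9433 + (-12002 + 5154)*(1/46741) = -161260/9433 - 6848*1/46741 = -161260/9433 - 6848/46741 = -7602050844/440907853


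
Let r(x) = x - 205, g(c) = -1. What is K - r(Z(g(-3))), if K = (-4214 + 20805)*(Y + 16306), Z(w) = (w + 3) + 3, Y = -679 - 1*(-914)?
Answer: 274431931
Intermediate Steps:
Y = 235 (Y = -679 + 914 = 235)
Z(w) = 6 + w (Z(w) = (3 + w) + 3 = 6 + w)
r(x) = -205 + x
K = 274431731 (K = (-4214 + 20805)*(235 + 16306) = 16591*16541 = 274431731)
K - r(Z(g(-3))) = 274431731 - (-205 + (6 - 1)) = 274431731 - (-205 + 5) = 274431731 - 1*(-200) = 274431731 + 200 = 274431931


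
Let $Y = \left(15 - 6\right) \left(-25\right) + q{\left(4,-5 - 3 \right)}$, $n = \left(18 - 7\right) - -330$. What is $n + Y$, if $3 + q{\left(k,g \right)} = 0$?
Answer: $113$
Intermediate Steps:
$q{\left(k,g \right)} = -3$ ($q{\left(k,g \right)} = -3 + 0 = -3$)
$n = 341$ ($n = 11 + 330 = 341$)
$Y = -228$ ($Y = \left(15 - 6\right) \left(-25\right) - 3 = 9 \left(-25\right) - 3 = -225 - 3 = -228$)
$n + Y = 341 - 228 = 113$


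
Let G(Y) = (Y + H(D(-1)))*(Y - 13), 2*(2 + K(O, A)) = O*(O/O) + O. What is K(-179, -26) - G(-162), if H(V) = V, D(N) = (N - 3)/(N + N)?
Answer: -28181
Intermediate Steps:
D(N) = (-3 + N)/(2*N) (D(N) = (-3 + N)/((2*N)) = (-3 + N)*(1/(2*N)) = (-3 + N)/(2*N))
K(O, A) = -2 + O (K(O, A) = -2 + (O*(O/O) + O)/2 = -2 + (O*1 + O)/2 = -2 + (O + O)/2 = -2 + (2*O)/2 = -2 + O)
G(Y) = (-13 + Y)*(2 + Y) (G(Y) = (Y + (½)*(-3 - 1)/(-1))*(Y - 13) = (Y + (½)*(-1)*(-4))*(-13 + Y) = (Y + 2)*(-13 + Y) = (2 + Y)*(-13 + Y) = (-13 + Y)*(2 + Y))
K(-179, -26) - G(-162) = (-2 - 179) - (-26 + (-162)² - 11*(-162)) = -181 - (-26 + 26244 + 1782) = -181 - 1*28000 = -181 - 28000 = -28181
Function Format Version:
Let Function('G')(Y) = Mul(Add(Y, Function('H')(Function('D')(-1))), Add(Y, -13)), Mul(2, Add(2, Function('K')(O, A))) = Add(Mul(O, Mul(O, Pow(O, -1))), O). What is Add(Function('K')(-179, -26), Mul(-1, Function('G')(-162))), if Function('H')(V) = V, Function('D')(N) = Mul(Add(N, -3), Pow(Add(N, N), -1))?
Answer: -28181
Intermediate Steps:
Function('D')(N) = Mul(Rational(1, 2), Pow(N, -1), Add(-3, N)) (Function('D')(N) = Mul(Add(-3, N), Pow(Mul(2, N), -1)) = Mul(Add(-3, N), Mul(Rational(1, 2), Pow(N, -1))) = Mul(Rational(1, 2), Pow(N, -1), Add(-3, N)))
Function('K')(O, A) = Add(-2, O) (Function('K')(O, A) = Add(-2, Mul(Rational(1, 2), Add(Mul(O, Mul(O, Pow(O, -1))), O))) = Add(-2, Mul(Rational(1, 2), Add(Mul(O, 1), O))) = Add(-2, Mul(Rational(1, 2), Add(O, O))) = Add(-2, Mul(Rational(1, 2), Mul(2, O))) = Add(-2, O))
Function('G')(Y) = Mul(Add(-13, Y), Add(2, Y)) (Function('G')(Y) = Mul(Add(Y, Mul(Rational(1, 2), Pow(-1, -1), Add(-3, -1))), Add(Y, -13)) = Mul(Add(Y, Mul(Rational(1, 2), -1, -4)), Add(-13, Y)) = Mul(Add(Y, 2), Add(-13, Y)) = Mul(Add(2, Y), Add(-13, Y)) = Mul(Add(-13, Y), Add(2, Y)))
Add(Function('K')(-179, -26), Mul(-1, Function('G')(-162))) = Add(Add(-2, -179), Mul(-1, Add(-26, Pow(-162, 2), Mul(-11, -162)))) = Add(-181, Mul(-1, Add(-26, 26244, 1782))) = Add(-181, Mul(-1, 28000)) = Add(-181, -28000) = -28181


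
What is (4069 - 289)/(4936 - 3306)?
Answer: 378/163 ≈ 2.3190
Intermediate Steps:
(4069 - 289)/(4936 - 3306) = 3780/1630 = 3780*(1/1630) = 378/163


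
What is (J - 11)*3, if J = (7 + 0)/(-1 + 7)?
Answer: -59/2 ≈ -29.500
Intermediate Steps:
J = 7/6 ≈ 1.1667
(J - 11)*3 = (7/6 - 11)*3 = -59/6*3 = -59/2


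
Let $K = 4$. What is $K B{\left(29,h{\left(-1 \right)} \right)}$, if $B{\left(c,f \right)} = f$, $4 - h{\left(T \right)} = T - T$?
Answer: $16$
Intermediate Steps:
$h{\left(T \right)} = 4$ ($h{\left(T \right)} = 4 - \left(T - T\right) = 4 - 0 = 4 + 0 = 4$)
$K B{\left(29,h{\left(-1 \right)} \right)} = 4 \cdot 4 = 16$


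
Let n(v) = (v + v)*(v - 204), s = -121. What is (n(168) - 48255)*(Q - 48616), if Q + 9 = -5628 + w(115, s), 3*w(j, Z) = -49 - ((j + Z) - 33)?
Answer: 3274423973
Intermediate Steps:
w(j, Z) = -16/3 - Z/3 - j/3 (w(j, Z) = (-49 - ((j + Z) - 33))/3 = (-49 - ((Z + j) - 33))/3 = (-49 - (-33 + Z + j))/3 = (-49 + (33 - Z - j))/3 = (-16 - Z - j)/3 = -16/3 - Z/3 - j/3)
Q = -16921/3 (Q = -9 + (-5628 + (-16/3 - ⅓*(-121) - ⅓*115)) = -9 + (-5628 + (-16/3 + 121/3 - 115/3)) = -9 + (-5628 - 10/3) = -9 - 16894/3 = -16921/3 ≈ -5640.3)
n(v) = 2*v*(-204 + v) (n(v) = (2*v)*(-204 + v) = 2*v*(-204 + v))
(n(168) - 48255)*(Q - 48616) = (2*168*(-204 + 168) - 48255)*(-16921/3 - 48616) = (2*168*(-36) - 48255)*(-162769/3) = (-12096 - 48255)*(-162769/3) = -60351*(-162769/3) = 3274423973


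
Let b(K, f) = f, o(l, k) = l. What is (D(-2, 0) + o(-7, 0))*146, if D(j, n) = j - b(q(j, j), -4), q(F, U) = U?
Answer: -730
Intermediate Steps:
D(j, n) = 4 + j (D(j, n) = j - 1*(-4) = j + 4 = 4 + j)
(D(-2, 0) + o(-7, 0))*146 = ((4 - 2) - 7)*146 = (2 - 7)*146 = -5*146 = -730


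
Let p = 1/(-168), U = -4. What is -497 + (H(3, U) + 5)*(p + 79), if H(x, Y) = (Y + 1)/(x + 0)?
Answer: -7603/42 ≈ -181.02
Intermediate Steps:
p = -1/168 ≈ -0.0059524
H(x, Y) = (1 + Y)/x
-497 + (H(3, U) + 5)*(p + 79) = -497 + ((1 - 4)/3 + 5)*(-1/168 + 79) = -497 + ((⅓)*(-3) + 5)*(13271/168) = -497 + (-1 + 5)*(13271/168) = -497 + 4*(13271/168) = -497 + 13271/42 = -7603/42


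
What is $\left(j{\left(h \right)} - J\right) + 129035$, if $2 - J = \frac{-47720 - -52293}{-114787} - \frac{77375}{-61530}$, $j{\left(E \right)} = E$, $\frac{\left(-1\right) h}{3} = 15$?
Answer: $\frac{182206147265623}{1412568822} \approx 1.2899 \cdot 10^{5}$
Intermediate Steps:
$h = -45$ ($h = \left(-3\right) 15 = -45$)
$J = \frac{1105084157}{1412568822}$ ($J = 2 - \left(\frac{-47720 - -52293}{-114787} - \frac{77375}{-61530}\right) = 2 - \left(\left(-47720 + 52293\right) \left(- \frac{1}{114787}\right) - - \frac{15475}{12306}\right) = 2 - \left(4573 \left(- \frac{1}{114787}\right) + \frac{15475}{12306}\right) = 2 - \left(- \frac{4573}{114787} + \frac{15475}{12306}\right) = 2 - \frac{1720053487}{1412568822} = \frac{1105084157}{1412568822} \approx 0.78232$)
$\left(j{\left(h \right)} - J\right) + 129035 = \left(-45 - \frac{1105084157}{1412568822}\right) + 129035 = - \frac{64670681147}{1412568822} + 129035 = \frac{182206147265623}{1412568822}$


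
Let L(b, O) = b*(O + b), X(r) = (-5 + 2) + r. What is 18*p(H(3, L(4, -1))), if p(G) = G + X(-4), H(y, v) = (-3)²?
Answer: 36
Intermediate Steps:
X(r) = -3 + r
H(y, v) = 9
p(G) = -7 + G (p(G) = G + (-3 - 4) = G - 7 = -7 + G)
18*p(H(3, L(4, -1))) = 18*(-7 + 9) = 18*2 = 36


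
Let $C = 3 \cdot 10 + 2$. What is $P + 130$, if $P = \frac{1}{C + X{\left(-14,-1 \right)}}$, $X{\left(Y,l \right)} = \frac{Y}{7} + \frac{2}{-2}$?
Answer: $\frac{3771}{29} \approx 130.03$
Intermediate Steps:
$X{\left(Y,l \right)} = -1 + \frac{Y}{7}$ ($X{\left(Y,l \right)} = Y \frac{1}{7} + 2 \left(- \frac{1}{2}\right) = \frac{Y}{7} - 1 = -1 + \frac{Y}{7}$)
$C = 32$ ($C = 30 + 2 = 32$)
$P = \frac{1}{29}$ ($P = \frac{1}{32 + \left(-1 + \frac{1}{7} \left(-14\right)\right)} = \frac{1}{32 - 3} = \frac{1}{29} \approx 0.034483$)
$P + 130 = \frac{1}{29} + 130 = \frac{3771}{29}$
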